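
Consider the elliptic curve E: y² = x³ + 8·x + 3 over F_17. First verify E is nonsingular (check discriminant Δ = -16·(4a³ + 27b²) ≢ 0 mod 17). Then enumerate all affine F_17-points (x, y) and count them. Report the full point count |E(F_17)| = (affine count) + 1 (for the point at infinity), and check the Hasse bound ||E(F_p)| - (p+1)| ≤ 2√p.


Affine points = {(5, 7), (5, 10), (8, 1), (8, 16), (12, 5), (12, 12), (13, 3), (13, 14), (15, 8), (15, 9)}; affine count = 10; |E(F_17)| = 11.

Discriminant check: Δ ∝ 4a³ + 27b² = 4·8³ + 27·3² = 4·512 + 27·9 ≡ 13 (mod 17). Nonzero ⇒ E is nonsingular.
For each x ∈ F_17, compute rhs = x³ + 8·x + 3 mod 17, then count y ∈ F_17 with y² ≡ rhs.
  x = 0: rhs = 3, matching y values: none (0 points).
  x = 1: rhs = 12, matching y values: none (0 points).
  x = 2: rhs = 10, matching y values: none (0 points).
  x = 3: rhs = 3, matching y values: none (0 points).
  x = 4: rhs = 14, matching y values: none (0 points).
  x = 5: rhs = 15, matching y values: 7, 10 (2 points).
  x = 6: rhs = 12, matching y values: none (0 points).
  x = 7: rhs = 11, matching y values: none (0 points).
  x = 8: rhs = 1, matching y values: 1, 16 (2 points).
  x = 9: rhs = 5, matching y values: none (0 points).
  x = 10: rhs = 12, matching y values: none (0 points).
  x = 11: rhs = 11, matching y values: none (0 points).
  x = 12: rhs = 8, matching y values: 5, 12 (2 points).
  x = 13: rhs = 9, matching y values: 3, 14 (2 points).
  x = 14: rhs = 3, matching y values: none (0 points).
  x = 15: rhs = 13, matching y values: 8, 9 (2 points).
  x = 16: rhs = 11, matching y values: none (0 points).
Total affine count: 10.
Full point count |E(F_17)| = 10 + 1 = 11.
Hasse bound: |11 − (17+1)| = |-7| = 7 ≤ 2√17 ≈ 8.2462 ✓.


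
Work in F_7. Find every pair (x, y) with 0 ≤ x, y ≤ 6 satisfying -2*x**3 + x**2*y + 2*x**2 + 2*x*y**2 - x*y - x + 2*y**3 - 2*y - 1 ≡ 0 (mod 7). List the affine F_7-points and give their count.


Affine F_7-points: {(0, 4), (1, 1), (1, 6), (2, 2), (3, 1), (4, 5), (4, 6), (5, 4), (6, 6)}; count = 9.

For each of the 49 pairs (x, y) ∈ F_7², evaluate f(x, y) mod 7. Record the zeros.
  x = 0: [0↦6, 1↦6, 2↦4, 3↦5, 4↦0, 5↦1, 6↦6]  zeros at y ∈ {4}
  x = 1: [0↦5, 1↦0, 2↦4, 3↦1, 4↦3, 5↦1, 6↦0]  zeros at y ∈ {1, 6}
  x = 2: [0↦3, 1↦2, 2↦0, 3↦2, 4↦6, 5↦3, 6↦5]  zeros at y ∈ {2}
  x = 3: [0↦2, 1↦0, 2↦1, 3↦3, 4↦4, 5↦2, 6↦2]  zeros at y ∈ {1}
  x = 4: [0↦4, 1↦3, 2↦2, 3↦6, 4↦6, 5↦0, 6↦0]  zeros at y ∈ {5, 6}
  x = 5: [0↦4, 1↦6, 2↦5, 3↦6, 4↦0, 5↦6, 6↦1]  zeros at y ∈ {4}
  x = 6: [0↦4, 1↦4, 2↦5, 3↦5, 4↦2, 5↦1, 6↦0]  zeros at y ∈ {6}
Collecting zeros: affine points = {(0, 4), (1, 1), (1, 6), (2, 2), (3, 1), (4, 5), (4, 6), (5, 4), (6, 6)}.
Total count |C(F_7)_aff| = 9.


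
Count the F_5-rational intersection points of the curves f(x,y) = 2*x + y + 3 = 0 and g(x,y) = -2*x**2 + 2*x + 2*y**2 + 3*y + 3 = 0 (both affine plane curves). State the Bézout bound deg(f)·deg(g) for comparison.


Common zeros: ∅; count = 0; Bézout bound = 2.

deg(f) = 1, deg(g) = 2, so Bézout bound = 2.
Scan x ∈ F_5. For each x, list the y ∈ F_5 with f(x, y) ≡ 0 and those with g(x, y) ≡ 0 (mod 5); the common zeros in that column are the intersection.
  x = 0: f ≡ 0 at y ∈ {2}; g ≡ 0 at y ∈ {3}; common: ∅.
  x = 1: f ≡ 0 at y ∈ {0}; g ≡ 0 at y ∈ {3}; common: ∅.
  x = 2: f ≡ 0 at y ∈ {3}; g ≡ 0 at y ∈ ∅; common: ∅.
  x = 3: f ≡ 0 at y ∈ {1}; g ≡ 0 at y ∈ {2, 4}; common: ∅.
  x = 4: f ≡ 0 at y ∈ {4}; g ≡ 0 at y ∈ ∅; common: ∅.
Collecting: common zeros = ∅, so the count is 0.
Comparison with the Bézout bound: 0 ≤ 2 = deg(f)·deg(g), as expected for curves with no common component (the affine F_5-count falls short of the bound because intersections may lie at infinity, over extension fields, or carry multiplicity).


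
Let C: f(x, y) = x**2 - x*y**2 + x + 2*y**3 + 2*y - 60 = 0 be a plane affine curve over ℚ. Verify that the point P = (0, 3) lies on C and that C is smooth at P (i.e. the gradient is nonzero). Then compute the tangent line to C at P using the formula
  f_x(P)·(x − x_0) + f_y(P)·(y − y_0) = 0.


Tangent line at P: -8*x + 56*y - 168 = 0.

Step 1: f(0, 3) = 0, so P lies on C.
Step 2: partial derivatives
  f_x(x, y) = 2*x - y**2 + 1, f_y(x, y) = -2*x*y + 6*y**2 + 2.
  f_x(P) = -8, f_y(P) = 56 (gradient nonzero, so P is smooth).
Step 3: tangent line at P: -8·(x − 0) + 56·(y − 3) = 0.
Expanding: -8*x + 56*y - 168 = 0.


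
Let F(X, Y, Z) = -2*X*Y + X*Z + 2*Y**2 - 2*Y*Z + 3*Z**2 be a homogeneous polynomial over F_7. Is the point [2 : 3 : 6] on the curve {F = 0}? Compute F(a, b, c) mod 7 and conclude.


F(2,3,6) ≡ 6 (mod 7); P is NOT on the curve.

Evaluate F(2, 3, 6) term-by-term (mod 7).
  -2*X*Y ↦ -2·2·3·1 = -12
  X*Z ↦ 1·2·1·6 = 12
  2*Y**2 ↦ 2·1·9·1 = 18
  -2*Y*Z ↦ -2·1·3·6 = -36
  3*Z**2 ↦ 3·1·1·36 = 108
Sum: F(2, 3, 6) = (-12) + (12) + (18) + (-36) + (108) = 90.
Reducing mod 7: 90 ≡ 6 (mod 7).
Since F(a, b, c) ≡ 6 ≠ 0 (mod 7), P does NOT lie on the curve.


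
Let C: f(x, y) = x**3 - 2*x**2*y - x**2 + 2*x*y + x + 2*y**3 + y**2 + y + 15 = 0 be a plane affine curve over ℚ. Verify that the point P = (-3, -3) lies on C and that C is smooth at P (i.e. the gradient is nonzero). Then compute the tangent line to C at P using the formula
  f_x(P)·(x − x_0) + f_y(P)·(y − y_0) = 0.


Tangent line at P: -8*x + 25*y + 51 = 0.

Step 1: f(-3, -3) = 0, so P lies on C.
Step 2: partial derivatives
  f_x(x, y) = 3*x**2 - 4*x*y - 2*x + 2*y + 1, f_y(x, y) = -2*x**2 + 2*x + 6*y**2 + 2*y + 1.
  f_x(P) = -8, f_y(P) = 25 (gradient nonzero, so P is smooth).
Step 3: tangent line at P: -8·(x − -3) + 25·(y − -3) = 0.
Expanding: -8*x + 25*y + 51 = 0.


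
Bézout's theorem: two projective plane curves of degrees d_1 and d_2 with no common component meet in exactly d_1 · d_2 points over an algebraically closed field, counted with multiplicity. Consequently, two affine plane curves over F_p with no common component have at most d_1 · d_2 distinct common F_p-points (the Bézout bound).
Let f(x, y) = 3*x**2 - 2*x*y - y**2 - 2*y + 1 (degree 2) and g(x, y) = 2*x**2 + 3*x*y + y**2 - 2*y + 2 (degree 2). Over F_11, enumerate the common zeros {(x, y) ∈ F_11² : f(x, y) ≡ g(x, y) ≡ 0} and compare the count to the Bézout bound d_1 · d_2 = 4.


Common zeros: {(6, 2), (7, 9)}; count = 2; Bézout bound = 4.

deg(f) = 2, deg(g) = 2, so Bézout bound = 4.
Scan x ∈ F_11. For each x, list the y ∈ F_11 with f(x, y) ≡ 0 and those with g(x, y) ≡ 0 (mod 11); the common zeros in that column are the intersection.
  x = 0: f ≡ 0 at y ∈ ∅; g ≡ 0 at y ∈ ∅; common: ∅.
  x = 1: f ≡ 0 at y ∈ ∅; g ≡ 0 at y ∈ ∅; common: ∅.
  x = 2: f ≡ 0 at y ∈ {8}; g ≡ 0 at y ∈ {2, 5}; common: ∅.
  x = 3: f ≡ 0 at y ∈ {7}; g ≡ 0 at y ∈ ∅; common: ∅.
  x = 4: f ≡ 0 at y ∈ ∅; g ≡ 0 at y ∈ ∅; common: ∅.
  x = 5: f ≡ 0 at y ∈ ∅; g ≡ 0 at y ∈ {1, 8}; common: ∅.
  x = 6: f ≡ 0 at y ∈ {2, 6}; g ≡ 0 at y ∈ {2, 4}; common: {2}.
  x = 7: f ≡ 0 at y ∈ {8, 9}; g ≡ 0 at y ∈ {5, 9}; common: {9}.
  x = 8: f ≡ 0 at y ∈ ∅; g ≡ 0 at y ∈ ∅; common: ∅.
  x = 9: f ≡ 0 at y ∈ {6, 7}; g ≡ 0 at y ∈ ∅; common: ∅.
  x = 10: f ≡ 0 at y ∈ {2, 9}; g ≡ 0 at y ∈ {1, 4}; common: ∅.
Collecting: common zeros = {(6, 2), (7, 9)}, so the count is 2.
Comparison with the Bézout bound: 2 ≤ 4 = deg(f)·deg(g), as expected for curves with no common component (the affine F_11-count falls short of the bound because intersections may lie at infinity, over extension fields, or carry multiplicity).


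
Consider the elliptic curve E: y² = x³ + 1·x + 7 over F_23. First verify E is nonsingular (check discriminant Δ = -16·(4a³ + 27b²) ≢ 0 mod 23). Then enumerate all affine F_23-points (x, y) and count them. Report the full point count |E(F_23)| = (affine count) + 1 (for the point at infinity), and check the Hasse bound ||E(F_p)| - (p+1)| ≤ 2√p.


Affine points = {(1, 3), (1, 20), (4, 11), (4, 12), (7, 9), (7, 14), (9, 3), (9, 20), (13, 3), (13, 20), (15, 4), (15, 19), (16, 5), (16, 18), (19, 10), (19, 13), (20, 0)}; affine count = 17; |E(F_23)| = 18.

Discriminant check: Δ ∝ 4a³ + 27b² = 4·1³ + 27·7² = 4·1 + 27·49 ≡ 16 (mod 23). Nonzero ⇒ E is nonsingular.
For each x ∈ F_23, compute rhs = x³ + 1·x + 7 mod 23, then count y ∈ F_23 with y² ≡ rhs.
  x = 0: rhs = 7, matching y values: none (0 points).
  x = 1: rhs = 9, matching y values: 3, 20 (2 points).
  x = 2: rhs = 17, matching y values: none (0 points).
  x = 3: rhs = 14, matching y values: none (0 points).
  x = 4: rhs = 6, matching y values: 11, 12 (2 points).
  x = 5: rhs = 22, matching y values: none (0 points).
  x = 6: rhs = 22, matching y values: none (0 points).
  x = 7: rhs = 12, matching y values: 9, 14 (2 points).
  x = 8: rhs = 21, matching y values: none (0 points).
  x = 9: rhs = 9, matching y values: 3, 20 (2 points).
  x = 10: rhs = 5, matching y values: none (0 points).
  x = 11: rhs = 15, matching y values: none (0 points).
  x = 12: rhs = 22, matching y values: none (0 points).
  x = 13: rhs = 9, matching y values: 3, 20 (2 points).
  x = 14: rhs = 5, matching y values: none (0 points).
  x = 15: rhs = 16, matching y values: 4, 19 (2 points).
  x = 16: rhs = 2, matching y values: 5, 18 (2 points).
  x = 17: rhs = 15, matching y values: none (0 points).
  x = 18: rhs = 15, matching y values: none (0 points).
  x = 19: rhs = 8, matching y values: 10, 13 (2 points).
  x = 20: rhs = 0, matching y values: 0 (1 points).
  x = 21: rhs = 20, matching y values: none (0 points).
  x = 22: rhs = 5, matching y values: none (0 points).
Total affine count: 17.
Full point count |E(F_23)| = 17 + 1 = 18.
Hasse bound: |18 − (23+1)| = |-6| = 6 ≤ 2√23 ≈ 9.5917 ✓.


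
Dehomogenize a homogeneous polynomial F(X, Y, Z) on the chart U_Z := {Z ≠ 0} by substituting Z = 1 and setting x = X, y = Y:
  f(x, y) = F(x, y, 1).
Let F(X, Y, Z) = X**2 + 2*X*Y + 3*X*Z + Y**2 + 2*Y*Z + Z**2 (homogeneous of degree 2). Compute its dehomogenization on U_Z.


f(x, y) = x**2 + 2*x*y + 3*x + y**2 + 2*y + 1

On U_Z we set Z = 1. Each monomial c·X^i·Y^j·Z^k in F becomes c·x^i·y^j·1^k = c·x^i·y^j.
Substituting Z = 1: F(X, Y, 1) = x**2 + 2*x*y + 3*x + y**2 + 2*y + 1.
Note: deg(f) ≤ deg(F) = 2; strict inequality happens when F is divisible by Z (lost terms).


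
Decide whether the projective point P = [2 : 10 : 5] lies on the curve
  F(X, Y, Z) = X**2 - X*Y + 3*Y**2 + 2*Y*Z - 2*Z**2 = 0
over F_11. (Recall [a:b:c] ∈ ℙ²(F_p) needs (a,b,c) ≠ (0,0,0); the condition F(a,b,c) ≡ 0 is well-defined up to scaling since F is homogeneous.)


F(2,10,5) ≡ 4 (mod 11); P is NOT on the curve.

Evaluate F(2, 10, 5) term-by-term (mod 11).
  X**2 ↦ 1·4·1·1 = 4
  -X*Y ↦ -1·2·10·1 = -20
  3*Y**2 ↦ 3·1·100·1 = 300
  2*Y*Z ↦ 2·1·10·5 = 100
  -2*Z**2 ↦ -2·1·1·25 = -50
Sum: F(2, 10, 5) = (4) + (-20) + (300) + (100) + (-50) = 334.
Reducing mod 11: 334 ≡ 4 (mod 11).
Since F(a, b, c) ≡ 4 ≠ 0 (mod 11), P does NOT lie on the curve.


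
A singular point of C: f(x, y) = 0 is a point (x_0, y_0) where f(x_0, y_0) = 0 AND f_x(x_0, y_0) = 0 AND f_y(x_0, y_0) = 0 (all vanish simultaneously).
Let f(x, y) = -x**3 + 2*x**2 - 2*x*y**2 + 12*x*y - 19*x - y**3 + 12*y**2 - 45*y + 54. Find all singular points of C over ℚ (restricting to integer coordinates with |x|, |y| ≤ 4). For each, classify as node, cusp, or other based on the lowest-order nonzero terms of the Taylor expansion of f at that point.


Singular points: {(1, 3)}; classification: node.

Compute partial derivatives:
  f_x = -3*x**2 + 4*x - 2*y**2 + 12*y - 19.
  f_y = -4*x*y + 12*x - 3*y**2 + 24*y - 45.
Scan x_0 ∈ {−4, ..., 4}. For each x_0, f_y(x_0, y) is a polynomial in y; find its integer roots y ∈ {−4, ..., 4}, then test f_x and f at those candidates.
  x = -4: f_y(-4, y) = -3*y**2 + 40*y - 93; vanishes at y ∈ {3}. (-4, 3): f_x = -65 ≠ 0.
  x = -3: f_y(-3, y) = -3*y**2 + 36*y - 81; vanishes at y ∈ {3}. (-3, 3): f_x = -40 ≠ 0.
  x = -2: f_y(-2, y) = -3*y**2 + 32*y - 69; vanishes at y ∈ {3}. (-2, 3): f_x = -21 ≠ 0.
  x = -1: f_y(-1, y) = -3*y**2 + 28*y - 57; vanishes at y ∈ {3}. (-1, 3): f_x = -8 ≠ 0.
  x = 0: f_y(0, y) = -3*y**2 + 24*y - 45; vanishes at y ∈ {3}. (0, 3): f_x = -1 ≠ 0.
  x = 1: f_y(1, y) = -3*y**2 + 20*y - 33; vanishes at y ∈ {3}. (1, 3): f_x = 0, f = 0 — SINGULAR.
  x = 2: f_y(2, y) = -3*y**2 + 16*y - 21; vanishes at y ∈ {3}. (2, 3): f_x = -5 ≠ 0.
  x = 3: f_y(3, y) = -3*y**2 + 12*y - 9; vanishes at y ∈ {1, 3}. (3, 1): f_x = -24 ≠ 0; (3, 3): f_x = -16 ≠ 0.
  x = 4: f_y(4, y) = -3*y**2 + 8*y + 3; vanishes at y ∈ {3}. (4, 3): f_x = -33 ≠ 0.
Only singular point on the grid: (1, 3).
Classify: substitute x = 1 + u, y = 3 + v and expand: f = -u**3 - u**2 - 2*u*v**2 - v**3 + v**2.
No constant or linear terms (consistent with a singular point). Quadratic part: -u**2 + v**2. Cubic part: -u**3 - 2*u*v**2 - v**3.
The quadratic part v**2 - u**2 = (v − u)(v + u) splits into two distinct linear factors, so there are two distinct tangent lines y − 3 = ±(x − 1) — this is a node (ordinary double point).
Classification: node.


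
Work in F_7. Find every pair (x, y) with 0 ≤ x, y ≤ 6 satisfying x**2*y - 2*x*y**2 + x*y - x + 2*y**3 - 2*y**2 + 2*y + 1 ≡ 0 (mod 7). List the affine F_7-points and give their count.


Affine F_7-points: {(0, 4), (1, 0), (2, 2), (2, 4), (5, 2)}; count = 5.

For each of the 49 pairs (x, y) ∈ F_7², evaluate f(x, y) mod 7. Record the zeros.
  x = 0: [0↦1, 1↦3, 2↦6, 3↦1, 4↦0, 5↦1, 6↦2]  zeros at y ∈ {4}
  x = 1: [0↦0, 1↦2, 2↦1, 3↦2, 4↦3, 5↦2, 6↦4]  zeros at y ∈ {0}
  x = 2: [0↦6, 1↦3, 2↦0, 3↦2, 4↦0, 5↦6, 6↦4]  zeros at y ∈ {2, 4}
  x = 3: [0↦5, 1↦6, 2↦3, 3↦1, 4↦5, 5↦6, 6↦2]  zeros at y ∈ ∅
  x = 4: [0↦4, 1↦4, 2↦3, 3↦6, 4↦4, 5↦2, 6↦5]  zeros at y ∈ ∅
  x = 5: [0↦3, 1↦4, 2↦0, 3↦3, 4↦4, 5↦1, 6↦6]  zeros at y ∈ {2}
  x = 6: [0↦2, 1↦6, 2↦1, 3↦6, 4↦5, 5↦3, 6↦5]  zeros at y ∈ ∅
Collecting zeros: affine points = {(0, 4), (1, 0), (2, 2), (2, 4), (5, 2)}.
Total count |C(F_7)_aff| = 5.


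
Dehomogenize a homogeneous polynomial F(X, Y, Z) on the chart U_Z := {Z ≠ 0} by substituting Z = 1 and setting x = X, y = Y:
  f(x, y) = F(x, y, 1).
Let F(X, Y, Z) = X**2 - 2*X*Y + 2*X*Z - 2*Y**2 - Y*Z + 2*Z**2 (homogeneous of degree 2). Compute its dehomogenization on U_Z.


f(x, y) = x**2 - 2*x*y + 2*x - 2*y**2 - y + 2

On U_Z we set Z = 1. Each monomial c·X^i·Y^j·Z^k in F becomes c·x^i·y^j·1^k = c·x^i·y^j.
Substituting Z = 1: F(X, Y, 1) = x**2 - 2*x*y + 2*x - 2*y**2 - y + 2.
Note: deg(f) ≤ deg(F) = 2; strict inequality happens when F is divisible by Z (lost terms).


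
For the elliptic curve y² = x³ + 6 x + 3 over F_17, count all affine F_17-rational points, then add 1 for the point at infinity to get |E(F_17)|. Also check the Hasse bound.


Affine points = {(6, 0), (8, 6), (8, 11), (9, 2), (9, 15), (10, 3), (10, 14), (12, 1), (12, 16), (13, 0), (14, 3), (14, 14), (15, 0), (16, 8), (16, 9)}; affine count = 15; |E(F_17)| = 16.

Discriminant check: Δ ∝ 4a³ + 27b² = 4·6³ + 27·3² = 4·216 + 27·9 ≡ 2 (mod 17). Nonzero ⇒ E is nonsingular.
For each x ∈ F_17, compute rhs = x³ + 6·x + 3 mod 17, then count y ∈ F_17 with y² ≡ rhs.
  x = 0: rhs = 3, matching y values: none (0 points).
  x = 1: rhs = 10, matching y values: none (0 points).
  x = 2: rhs = 6, matching y values: none (0 points).
  x = 3: rhs = 14, matching y values: none (0 points).
  x = 4: rhs = 6, matching y values: none (0 points).
  x = 5: rhs = 5, matching y values: none (0 points).
  x = 6: rhs = 0, matching y values: 0 (1 points).
  x = 7: rhs = 14, matching y values: none (0 points).
  x = 8: rhs = 2, matching y values: 6, 11 (2 points).
  x = 9: rhs = 4, matching y values: 2, 15 (2 points).
  x = 10: rhs = 9, matching y values: 3, 14 (2 points).
  x = 11: rhs = 6, matching y values: none (0 points).
  x = 12: rhs = 1, matching y values: 1, 16 (2 points).
  x = 13: rhs = 0, matching y values: 0 (1 points).
  x = 14: rhs = 9, matching y values: 3, 14 (2 points).
  x = 15: rhs = 0, matching y values: 0 (1 points).
  x = 16: rhs = 13, matching y values: 8, 9 (2 points).
Total affine count: 15.
Full point count |E(F_17)| = 15 + 1 = 16.
Hasse bound: |16 − (17+1)| = |-2| = 2 ≤ 2√17 ≈ 8.2462 ✓.


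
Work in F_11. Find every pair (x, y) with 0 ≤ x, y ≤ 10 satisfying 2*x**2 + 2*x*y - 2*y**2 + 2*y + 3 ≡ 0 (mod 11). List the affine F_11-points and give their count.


Affine F_11-points: {(1, 4), (1, 9), (2, 0), (2, 3), (3, 5), (3, 10), (6, 3), (6, 4), (9, 0), (9, 10)}; count = 10.

For each of the 121 pairs (x, y) ∈ F_11², evaluate f(x, y) mod 11. Record the zeros.
  x = 0: [0↦3, 1↦3, 2↦10, 3↦2, 4↦1, 5↦7, 6↦9, 7↦7, 8↦1, 9↦2, 10↦10]  zeros at y ∈ ∅
  x = 1: [0↦5, 1↦7, 2↦5, 3↦10, 4↦0, 5↦8, 6↦1, 7↦1, 8↦8, 9↦0, 10↦10]  zeros at y ∈ {4, 9}
  x = 2: [0↦0, 1↦4, 2↦4, 3↦0, 4↦3, 5↦2, 6↦8, 7↦10, 8↦8, 9↦2, 10↦3]  zeros at y ∈ {0, 3}
  x = 3: [0↦10, 1↦5, 2↦7, 3↦5, 4↦10, 5↦0, 6↦8, 7↦1, 8↦1, 9↦8, 10↦0]  zeros at y ∈ {5, 10}
  x = 4: [0↦2, 1↦10, 2↦3, 3↦3, 4↦10, 5↦2, 6↦1, 7↦7, 8↦9, 9↦7, 10↦1]  zeros at y ∈ ∅
  x = 5: [0↦9, 1↦8, 2↦3, 3↦5, 4↦3, 5↦8, 6↦9, 7↦6, 8↦10, 9↦10, 10↦6]  zeros at y ∈ ∅
  x = 6: [0↦9, 1↦10, 2↦7, 3↦0, 4↦0, 5↦7, 6↦10, 7↦9, 8↦4, 9↦6, 10↦4]  zeros at y ∈ {3, 4}
  x = 7: [0↦2, 1↦5, 2↦4, 3↦10, 4↦1, 5↦10, 6↦4, 7↦5, 8↦2, 9↦6, 10↦6]  zeros at y ∈ ∅
  x = 8: [0↦10, 1↦4, 2↦5, 3↦2, 4↦6, 5↦6, 6↦2, 7↦5, 8↦4, 9↦10, 10↦1]  zeros at y ∈ ∅
  x = 9: [0↦0, 1↦7, 2↦10, 3↦9, 4↦4, 5↦6, 6↦4, 7↦9, 8↦10, 9↦7, 10↦0]  zeros at y ∈ {0, 10}
  x = 10: [0↦5, 1↦3, 2↦8, 3↦9, 4↦6, 5↦10, 6↦10, 7↦6, 8↦9, 9↦8, 10↦3]  zeros at y ∈ ∅
Collecting zeros: affine points = {(1, 4), (1, 9), (2, 0), (2, 3), (3, 5), (3, 10), (6, 3), (6, 4), (9, 0), (9, 10)}.
Total count |C(F_11)_aff| = 10.


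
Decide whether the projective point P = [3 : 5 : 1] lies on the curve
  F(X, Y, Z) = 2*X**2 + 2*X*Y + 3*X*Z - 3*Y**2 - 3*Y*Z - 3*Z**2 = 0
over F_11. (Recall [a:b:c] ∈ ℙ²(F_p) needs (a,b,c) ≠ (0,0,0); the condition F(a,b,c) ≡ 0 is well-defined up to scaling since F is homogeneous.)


F(3,5,1) ≡ 8 (mod 11); P is NOT on the curve.

Evaluate F(3, 5, 1) term-by-term (mod 11).
  2*X**2 ↦ 2·9·1·1 = 18
  2*X*Y ↦ 2·3·5·1 = 30
  3*X*Z ↦ 3·3·1·1 = 9
  -3*Y**2 ↦ -3·1·25·1 = -75
  -3*Y*Z ↦ -3·1·5·1 = -15
  -3*Z**2 ↦ -3·1·1·1 = -3
Sum: F(3, 5, 1) = (18) + (30) + (9) + (-75) + (-15) + (-3) = -36.
Reducing mod 11: -36 ≡ 8 (mod 11).
Since F(a, b, c) ≡ 8 ≠ 0 (mod 11), P does NOT lie on the curve.


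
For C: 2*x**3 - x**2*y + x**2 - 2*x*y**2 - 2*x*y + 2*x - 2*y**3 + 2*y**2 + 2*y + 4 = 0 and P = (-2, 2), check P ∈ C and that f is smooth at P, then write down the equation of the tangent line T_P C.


Tangent line at P: 18*x + 2*y + 32 = 0.

Step 1: f(-2, 2) = 0, so P lies on C.
Step 2: partial derivatives
  f_x(x, y) = 6*x**2 - 2*x*y + 2*x - 2*y**2 - 2*y + 2, f_y(x, y) = -x**2 - 4*x*y - 2*x - 6*y**2 + 4*y + 2.
  f_x(P) = 18, f_y(P) = 2 (gradient nonzero, so P is smooth).
Step 3: tangent line at P: 18·(x − -2) + 2·(y − 2) = 0.
Expanding: 18*x + 2*y + 32 = 0.


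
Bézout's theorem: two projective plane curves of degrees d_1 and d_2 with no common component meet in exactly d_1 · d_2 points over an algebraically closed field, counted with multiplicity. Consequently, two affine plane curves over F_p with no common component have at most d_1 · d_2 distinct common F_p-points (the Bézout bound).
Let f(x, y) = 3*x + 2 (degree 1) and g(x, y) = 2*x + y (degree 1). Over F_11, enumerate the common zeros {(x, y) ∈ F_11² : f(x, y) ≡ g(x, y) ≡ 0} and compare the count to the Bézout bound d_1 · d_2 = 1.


Common zeros: {(3, 5)}; count = 1; Bézout bound = 1.

deg(f) = 1, deg(g) = 1, so Bézout bound = 1.
Scan x ∈ F_11. For each x, list the y ∈ F_11 with f(x, y) ≡ 0 and those with g(x, y) ≡ 0 (mod 11); the common zeros in that column are the intersection.
  x = 0: f ≡ 0 at y ∈ ∅; g ≡ 0 at y ∈ {0}; common: ∅.
  x = 1: f ≡ 0 at y ∈ ∅; g ≡ 0 at y ∈ {9}; common: ∅.
  x = 2: f ≡ 0 at y ∈ ∅; g ≡ 0 at y ∈ {7}; common: ∅.
  x = 3: f ≡ 0 at y ∈ {0, 1, 2, 3, 4, 5, 6, 7, 8, 9, 10}; g ≡ 0 at y ∈ {5}; common: {5}.
  x = 4: f ≡ 0 at y ∈ ∅; g ≡ 0 at y ∈ {3}; common: ∅.
  x = 5: f ≡ 0 at y ∈ ∅; g ≡ 0 at y ∈ {1}; common: ∅.
  x = 6: f ≡ 0 at y ∈ ∅; g ≡ 0 at y ∈ {10}; common: ∅.
  x = 7: f ≡ 0 at y ∈ ∅; g ≡ 0 at y ∈ {8}; common: ∅.
  x = 8: f ≡ 0 at y ∈ ∅; g ≡ 0 at y ∈ {6}; common: ∅.
  x = 9: f ≡ 0 at y ∈ ∅; g ≡ 0 at y ∈ {4}; common: ∅.
  x = 10: f ≡ 0 at y ∈ ∅; g ≡ 0 at y ∈ {2}; common: ∅.
Collecting: common zeros = {(3, 5)}, so the count is 1.
Comparison with the Bézout bound: 1 ≤ 1 = deg(f)·deg(g), as expected for curves with no common component (the bound is attained).


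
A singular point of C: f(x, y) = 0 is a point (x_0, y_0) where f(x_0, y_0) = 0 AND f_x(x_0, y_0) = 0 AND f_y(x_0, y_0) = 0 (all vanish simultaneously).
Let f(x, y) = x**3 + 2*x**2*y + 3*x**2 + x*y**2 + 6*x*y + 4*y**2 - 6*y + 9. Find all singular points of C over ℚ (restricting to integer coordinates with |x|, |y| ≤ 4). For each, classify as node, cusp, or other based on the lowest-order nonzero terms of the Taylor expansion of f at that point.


Singular points: {(-3, 3)}; classification: cusp.

Compute partial derivatives:
  f_x = 3*x**2 + 4*x*y + 6*x + y**2 + 6*y.
  f_y = 2*x**2 + 2*x*y + 6*x + 8*y - 6.
Scan x_0 ∈ {−4, ..., 4}. For each x_0, f_y(x_0, y) is a polynomial in y; find its integer roots y ∈ {−4, ..., 4}, then test f_x and f at those candidates.
  x = -4: f_y(-4, y) = 2; no integer root y with |y| ≤ 4.
  x = -3: f_y(-3, y) = 2*y - 6; vanishes at y ∈ {3}. (-3, 3): f_x = 0, f = 0 — SINGULAR.
  x = -2: f_y(-2, y) = 4*y - 10; no integer root y with |y| ≤ 4.
  x = -1: f_y(-1, y) = 6*y - 10; no integer root y with |y| ≤ 4.
  x = 0: f_y(0, y) = 8*y - 6; no integer root y with |y| ≤ 4.
  x = 1: f_y(1, y) = 10*y + 2; no integer root y with |y| ≤ 4.
  x = 2: f_y(2, y) = 12*y + 14; no integer root y with |y| ≤ 4.
  x = 3: f_y(3, y) = 14*y + 30; no integer root y with |y| ≤ 4.
  x = 4: f_y(4, y) = 16*y + 50; no integer root y with |y| ≤ 4.
Only singular point on the grid: (-3, 3).
Classify: substitute x = -3 + u, y = 3 + v and expand: f = u**3 + 2*u**2*v + u*v**2 + v**2.
No constant or linear terms (consistent with a singular point). Quadratic part: v**2. Cubic part: u**3 + 2*u**2*v + u*v**2.
The quadratic part v**2 is a perfect square, so there is a single (double) tangent line v = 0, i.e. y = 3. Restricting the cubic part to that line (v = 0) leaves u**3 ≠ 0, so f is not divisible by v and the branch is v² ≈ -u**3 to lowest order — this is a cusp.
Classification: cusp.


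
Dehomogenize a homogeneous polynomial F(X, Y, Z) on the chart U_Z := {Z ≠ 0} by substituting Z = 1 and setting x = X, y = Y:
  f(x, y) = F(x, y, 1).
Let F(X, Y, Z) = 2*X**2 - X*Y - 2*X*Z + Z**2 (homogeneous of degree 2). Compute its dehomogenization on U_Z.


f(x, y) = 2*x**2 - x*y - 2*x + 1

On U_Z we set Z = 1. Each monomial c·X^i·Y^j·Z^k in F becomes c·x^i·y^j·1^k = c·x^i·y^j.
Substituting Z = 1: F(X, Y, 1) = 2*x**2 - x*y - 2*x + 1.
Note: deg(f) ≤ deg(F) = 2; strict inequality happens when F is divisible by Z (lost terms).


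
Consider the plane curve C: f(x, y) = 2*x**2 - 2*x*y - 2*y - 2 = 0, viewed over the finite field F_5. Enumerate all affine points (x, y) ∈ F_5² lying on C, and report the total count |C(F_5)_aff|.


Affine F_5-points: {(0, 4), (1, 0), (2, 1), (3, 2), (4, 0), (4, 1), (4, 2), (4, 3), (4, 4)}; count = 9.

For each of the 25 pairs (x, y) ∈ F_5², evaluate f(x, y) mod 5. Record the zeros.
  x = 0: [0↦3, 1↦1, 2↦4, 3↦2, 4↦0]  zeros at y ∈ {4}
  x = 1: [0↦0, 1↦1, 2↦2, 3↦3, 4↦4]  zeros at y ∈ {0}
  x = 2: [0↦1, 1↦0, 2↦4, 3↦3, 4↦2]  zeros at y ∈ {1}
  x = 3: [0↦1, 1↦3, 2↦0, 3↦2, 4↦4]  zeros at y ∈ {2}
  x = 4: [0↦0, 1↦0, 2↦0, 3↦0, 4↦0]  zeros at y ∈ {0, 1, 2, 3, 4}
Collecting zeros: affine points = {(0, 4), (1, 0), (2, 1), (3, 2), (4, 0), (4, 1), (4, 2), (4, 3), (4, 4)}.
Total count |C(F_5)_aff| = 9.


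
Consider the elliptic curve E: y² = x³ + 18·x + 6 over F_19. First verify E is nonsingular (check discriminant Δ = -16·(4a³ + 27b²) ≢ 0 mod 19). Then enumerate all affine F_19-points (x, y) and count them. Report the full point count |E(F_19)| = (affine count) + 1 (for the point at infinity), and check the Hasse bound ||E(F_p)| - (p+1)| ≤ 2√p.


Affine points = {(0, 5), (0, 14), (1, 5), (1, 14), (3, 7), (3, 12), (4, 3), (4, 16), (6, 8), (6, 11), (7, 0), (8, 4), (8, 15), (9, 2), (9, 17), (13, 9), (13, 10), (14, 0), (16, 1), (16, 18), (17, 0), (18, 5), (18, 14)}; affine count = 23; |E(F_19)| = 24.

Discriminant check: Δ ∝ 4a³ + 27b² = 4·18³ + 27·6² = 4·5832 + 27·36 ≡ 18 (mod 19). Nonzero ⇒ E is nonsingular.
For each x ∈ F_19, compute rhs = x³ + 18·x + 6 mod 19, then count y ∈ F_19 with y² ≡ rhs.
  x = 0: rhs = 6, matching y values: 5, 14 (2 points).
  x = 1: rhs = 6, matching y values: 5, 14 (2 points).
  x = 2: rhs = 12, matching y values: none (0 points).
  x = 3: rhs = 11, matching y values: 7, 12 (2 points).
  x = 4: rhs = 9, matching y values: 3, 16 (2 points).
  x = 5: rhs = 12, matching y values: none (0 points).
  x = 6: rhs = 7, matching y values: 8, 11 (2 points).
  x = 7: rhs = 0, matching y values: 0 (1 points).
  x = 8: rhs = 16, matching y values: 4, 15 (2 points).
  x = 9: rhs = 4, matching y values: 2, 17 (2 points).
  x = 10: rhs = 8, matching y values: none (0 points).
  x = 11: rhs = 15, matching y values: none (0 points).
  x = 12: rhs = 12, matching y values: none (0 points).
  x = 13: rhs = 5, matching y values: 9, 10 (2 points).
  x = 14: rhs = 0, matching y values: 0 (1 points).
  x = 15: rhs = 3, matching y values: none (0 points).
  x = 16: rhs = 1, matching y values: 1, 18 (2 points).
  x = 17: rhs = 0, matching y values: 0 (1 points).
  x = 18: rhs = 6, matching y values: 5, 14 (2 points).
Total affine count: 23.
Full point count |E(F_19)| = 23 + 1 = 24.
Hasse bound: |24 − (19+1)| = |4| = 4 ≤ 2√19 ≈ 8.7178 ✓.


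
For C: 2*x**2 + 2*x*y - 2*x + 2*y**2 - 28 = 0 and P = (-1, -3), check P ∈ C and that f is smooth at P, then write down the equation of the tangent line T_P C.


Tangent line at P: -12*x - 14*y - 54 = 0.

Step 1: f(-1, -3) = 0, so P lies on C.
Step 2: partial derivatives
  f_x(x, y) = 4*x + 2*y - 2, f_y(x, y) = 2*x + 4*y.
  f_x(P) = -12, f_y(P) = -14 (gradient nonzero, so P is smooth).
Step 3: tangent line at P: -12·(x − -1) + -14·(y − -3) = 0.
Expanding: -12*x - 14*y - 54 = 0.


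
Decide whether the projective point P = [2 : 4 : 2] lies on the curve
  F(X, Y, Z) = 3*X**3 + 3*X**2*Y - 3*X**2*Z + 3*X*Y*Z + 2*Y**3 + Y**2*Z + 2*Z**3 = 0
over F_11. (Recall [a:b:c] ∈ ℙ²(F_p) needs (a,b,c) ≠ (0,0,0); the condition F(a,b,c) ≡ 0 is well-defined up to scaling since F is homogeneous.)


F(2,4,2) ≡ 8 (mod 11); P is NOT on the curve.

Evaluate F(2, 4, 2) term-by-term (mod 11).
  3*X**3 ↦ 3·8·1·1 = 24
  3*X**2*Y ↦ 3·4·4·1 = 48
  -3*X**2*Z ↦ -3·4·1·2 = -24
  3*X*Y*Z ↦ 3·2·4·2 = 48
  2*Y**3 ↦ 2·1·64·1 = 128
  Y**2*Z ↦ 1·1·16·2 = 32
  2*Z**3 ↦ 2·1·1·8 = 16
Sum: F(2, 4, 2) = (24) + (48) + (-24) + (48) + (128) + (32) + (16) = 272.
Reducing mod 11: 272 ≡ 8 (mod 11).
Since F(a, b, c) ≡ 8 ≠ 0 (mod 11), P does NOT lie on the curve.


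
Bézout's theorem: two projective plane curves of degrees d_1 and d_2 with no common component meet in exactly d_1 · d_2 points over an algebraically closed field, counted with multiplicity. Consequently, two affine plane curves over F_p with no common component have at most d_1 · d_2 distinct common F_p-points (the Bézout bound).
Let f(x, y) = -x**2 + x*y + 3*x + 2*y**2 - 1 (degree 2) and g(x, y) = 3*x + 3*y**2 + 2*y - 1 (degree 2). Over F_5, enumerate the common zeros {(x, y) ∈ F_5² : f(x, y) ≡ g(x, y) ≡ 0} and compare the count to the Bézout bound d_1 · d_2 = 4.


Common zeros: {(2, 1)}; count = 1; Bézout bound = 4.

deg(f) = 2, deg(g) = 2, so Bézout bound = 4.
Scan x ∈ F_5. For each x, list the y ∈ F_5 with f(x, y) ≡ 0 and those with g(x, y) ≡ 0 (mod 5); the common zeros in that column are the intersection.
  x = 0: f ≡ 0 at y ∈ ∅; g ≡ 0 at y ∈ {2, 4}; common: ∅.
  x = 1: f ≡ 0 at y ∈ ∅; g ≡ 0 at y ∈ {3}; common: ∅.
  x = 2: f ≡ 0 at y ∈ {1, 3}; g ≡ 0 at y ∈ {0, 1}; common: {1}.
  x = 3: f ≡ 0 at y ∈ ∅; g ≡ 0 at y ∈ ∅; common: ∅.
  x = 4: f ≡ 0 at y ∈ {0, 3}; g ≡ 0 at y ∈ ∅; common: ∅.
Collecting: common zeros = {(2, 1)}, so the count is 1.
Comparison with the Bézout bound: 1 ≤ 4 = deg(f)·deg(g), as expected for curves with no common component (the affine F_5-count falls short of the bound because intersections may lie at infinity, over extension fields, or carry multiplicity).


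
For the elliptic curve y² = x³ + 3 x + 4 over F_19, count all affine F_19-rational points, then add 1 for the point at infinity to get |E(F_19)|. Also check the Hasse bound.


Affine points = {(0, 2), (0, 17), (4, 2), (4, 17), (5, 7), (5, 12), (7, 8), (7, 11), (9, 0), (11, 0), (12, 1), (12, 18), (13, 6), (13, 13), (14, 4), (14, 15), (15, 2), (15, 17), (16, 5), (16, 14), (17, 3), (17, 16), (18, 0)}; affine count = 23; |E(F_19)| = 24.

Discriminant check: Δ ∝ 4a³ + 27b² = 4·3³ + 27·4² = 4·27 + 27·16 ≡ 8 (mod 19). Nonzero ⇒ E is nonsingular.
For each x ∈ F_19, compute rhs = x³ + 3·x + 4 mod 19, then count y ∈ F_19 with y² ≡ rhs.
  x = 0: rhs = 4, matching y values: 2, 17 (2 points).
  x = 1: rhs = 8, matching y values: none (0 points).
  x = 2: rhs = 18, matching y values: none (0 points).
  x = 3: rhs = 2, matching y values: none (0 points).
  x = 4: rhs = 4, matching y values: 2, 17 (2 points).
  x = 5: rhs = 11, matching y values: 7, 12 (2 points).
  x = 6: rhs = 10, matching y values: none (0 points).
  x = 7: rhs = 7, matching y values: 8, 11 (2 points).
  x = 8: rhs = 8, matching y values: none (0 points).
  x = 9: rhs = 0, matching y values: 0 (1 points).
  x = 10: rhs = 8, matching y values: none (0 points).
  x = 11: rhs = 0, matching y values: 0 (1 points).
  x = 12: rhs = 1, matching y values: 1, 18 (2 points).
  x = 13: rhs = 17, matching y values: 6, 13 (2 points).
  x = 14: rhs = 16, matching y values: 4, 15 (2 points).
  x = 15: rhs = 4, matching y values: 2, 17 (2 points).
  x = 16: rhs = 6, matching y values: 5, 14 (2 points).
  x = 17: rhs = 9, matching y values: 3, 16 (2 points).
  x = 18: rhs = 0, matching y values: 0 (1 points).
Total affine count: 23.
Full point count |E(F_19)| = 23 + 1 = 24.
Hasse bound: |24 − (19+1)| = |4| = 4 ≤ 2√19 ≈ 8.7178 ✓.


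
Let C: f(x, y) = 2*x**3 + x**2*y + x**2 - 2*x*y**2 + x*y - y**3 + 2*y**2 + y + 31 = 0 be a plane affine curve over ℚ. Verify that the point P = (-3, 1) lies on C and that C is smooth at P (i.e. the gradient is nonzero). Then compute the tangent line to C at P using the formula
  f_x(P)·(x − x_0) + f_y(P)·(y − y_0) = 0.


Tangent line at P: 41*x + 20*y + 103 = 0.

Step 1: f(-3, 1) = 0, so P lies on C.
Step 2: partial derivatives
  f_x(x, y) = 6*x**2 + 2*x*y + 2*x - 2*y**2 + y, f_y(x, y) = x**2 - 4*x*y + x - 3*y**2 + 4*y + 1.
  f_x(P) = 41, f_y(P) = 20 (gradient nonzero, so P is smooth).
Step 3: tangent line at P: 41·(x − -3) + 20·(y − 1) = 0.
Expanding: 41*x + 20*y + 103 = 0.


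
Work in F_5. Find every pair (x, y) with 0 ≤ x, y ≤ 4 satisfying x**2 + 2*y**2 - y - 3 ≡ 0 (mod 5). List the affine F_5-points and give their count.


Affine F_5-points: {(0, 4)}; count = 1.

For each of the 25 pairs (x, y) ∈ F_5², evaluate f(x, y) mod 5. Record the zeros.
  x = 0: [0↦2, 1↦3, 2↦3, 3↦2, 4↦0]  zeros at y ∈ {4}
  x = 1: [0↦3, 1↦4, 2↦4, 3↦3, 4↦1]  zeros at y ∈ ∅
  x = 2: [0↦1, 1↦2, 2↦2, 3↦1, 4↦4]  zeros at y ∈ ∅
  x = 3: [0↦1, 1↦2, 2↦2, 3↦1, 4↦4]  zeros at y ∈ ∅
  x = 4: [0↦3, 1↦4, 2↦4, 3↦3, 4↦1]  zeros at y ∈ ∅
Collecting zeros: affine points = {(0, 4)}.
Total count |C(F_5)_aff| = 1.


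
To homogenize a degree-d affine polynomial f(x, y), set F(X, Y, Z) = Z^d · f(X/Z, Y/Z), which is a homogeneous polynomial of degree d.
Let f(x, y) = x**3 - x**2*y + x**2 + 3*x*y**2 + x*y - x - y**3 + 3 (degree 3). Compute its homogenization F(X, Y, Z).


F(X, Y, Z) = X**3 - X**2*Y + X**2*Z + 3*X*Y**2 + X*Y*Z - X*Z**2 - Y**3 + 3*Z**3

deg(f) = 3.
Substitute x = X/Z, y = Y/Z into f, then multiply by Z^3.
  monomial 1·x^3·y^0 ↦ 1·X^3·Y^0·Z^0.
  monomial -1·x^2·y^1 ↦ -1·X^2·Y^1·Z^0.
  monomial 1·x^2·y^0 ↦ 1·X^2·Y^0·Z^1.
  monomial 3·x^1·y^2 ↦ 3·X^1·Y^2·Z^0.
  monomial 1·x^1·y^1 ↦ 1·X^1·Y^1·Z^1.
  monomial -1·x^1·y^0 ↦ -1·X^1·Y^0·Z^2.
  monomial -1·x^0·y^3 ↦ -1·X^0·Y^3·Z^0.
  monomial 3·x^0·y^0 ↦ 3·X^0·Y^0·Z^3.
Collecting: F(X, Y, Z) = X**3 - X**2*Y + X**2*Z + 3*X*Y**2 + X*Y*Z - X*Z**2 - Y**3 + 3*Z**3.


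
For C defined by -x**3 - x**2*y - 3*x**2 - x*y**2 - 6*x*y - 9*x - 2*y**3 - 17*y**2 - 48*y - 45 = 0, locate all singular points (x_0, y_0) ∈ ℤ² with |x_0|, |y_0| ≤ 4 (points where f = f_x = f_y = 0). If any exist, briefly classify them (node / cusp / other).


Singular points: {(0, -3)}; classification: cusp.

Compute partial derivatives:
  f_x = -3*x**2 - 2*x*y - 6*x - y**2 - 6*y - 9.
  f_y = -x**2 - 2*x*y - 6*x - 6*y**2 - 34*y - 48.
Scan x_0 ∈ {−4, ..., 4}. For each x_0, f_y(x_0, y) is a polynomial in y; find its integer roots y ∈ {−4, ..., 4}, then test f_x and f at those candidates.
  x = -4: f_y(-4, y) = -6*y**2 - 26*y - 40; no integer root y with |y| ≤ 4.
  x = -3: f_y(-3, y) = -6*y**2 - 28*y - 39; no integer root y with |y| ≤ 4.
  x = -2: f_y(-2, y) = -6*y**2 - 30*y - 40; no integer root y with |y| ≤ 4.
  x = -1: f_y(-1, y) = -6*y**2 - 32*y - 43; no integer root y with |y| ≤ 4.
  x = 0: f_y(0, y) = -6*y**2 - 34*y - 48; vanishes at y ∈ {-3}. (0, -3): f_x = 0, f = 0 — SINGULAR.
  x = 1: f_y(1, y) = -6*y**2 - 36*y - 55; no integer root y with |y| ≤ 4.
  x = 2: f_y(2, y) = -6*y**2 - 38*y - 64; no integer root y with |y| ≤ 4.
  x = 3: f_y(3, y) = -6*y**2 - 40*y - 75; no integer root y with |y| ≤ 4.
  x = 4: f_y(4, y) = -6*y**2 - 42*y - 88; no integer root y with |y| ≤ 4.
Only singular point on the grid: (0, -3).
Classify: substitute x = 0 + u, y = -3 + v and expand: f = -u**3 - u**2*v - u*v**2 - 2*v**3 + v**2.
No constant or linear terms (consistent with a singular point). Quadratic part: v**2. Cubic part: -u**3 - u**2*v - u*v**2 - 2*v**3.
The quadratic part v**2 is a perfect square, so there is a single (double) tangent line v = 0, i.e. y = -3. Restricting the cubic part to that line (v = 0) leaves -u**3 ≠ 0, so f is not divisible by v and the branch is v² ≈ u**3 to lowest order — this is a cusp.
Classification: cusp.


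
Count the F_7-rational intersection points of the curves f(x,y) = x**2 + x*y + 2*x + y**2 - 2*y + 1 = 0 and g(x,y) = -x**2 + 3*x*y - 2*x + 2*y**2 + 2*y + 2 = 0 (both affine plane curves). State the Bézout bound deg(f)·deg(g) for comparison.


Common zeros: ∅; count = 0; Bézout bound = 4.

deg(f) = 2, deg(g) = 2, so Bézout bound = 4.
Scan x ∈ F_7. For each x, list the y ∈ F_7 with f(x, y) ≡ 0 and those with g(x, y) ≡ 0 (mod 7); the common zeros in that column are the intersection.
  x = 0: f ≡ 0 at y ∈ {1}; g ≡ 0 at y ∈ {2, 4}; common: ∅.
  x = 1: f ≡ 0 at y ∈ ∅; g ≡ 0 at y ∈ ∅; common: ∅.
  x = 2: f ≡ 0 at y ∈ ∅; g ≡ 0 at y ∈ {5}; common: ∅.
  x = 3: f ≡ 0 at y ∈ {3}; g ≡ 0 at y ∈ {1, 4}; common: ∅.
  x = 4: f ≡ 0 at y ∈ {1, 4}; g ≡ 0 at y ∈ {2, 5}; common: ∅.
  x = 5: f ≡ 0 at y ∈ ∅; g ≡ 0 at y ∈ {1}; common: ∅.
  x = 6: f ≡ 0 at y ∈ {0, 3}; g ≡ 0 at y ∈ ∅; common: ∅.
Collecting: common zeros = ∅, so the count is 0.
Comparison with the Bézout bound: 0 ≤ 4 = deg(f)·deg(g), as expected for curves with no common component (the affine F_7-count falls short of the bound because intersections may lie at infinity, over extension fields, or carry multiplicity).


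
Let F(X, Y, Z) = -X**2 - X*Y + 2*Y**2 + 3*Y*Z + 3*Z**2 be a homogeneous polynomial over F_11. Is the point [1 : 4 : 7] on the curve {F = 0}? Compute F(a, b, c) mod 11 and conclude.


F(1,4,7) ≡ 5 (mod 11); P is NOT on the curve.

Evaluate F(1, 4, 7) term-by-term (mod 11).
  -X**2 ↦ -1·1·1·1 = -1
  -X*Y ↦ -1·1·4·1 = -4
  2*Y**2 ↦ 2·1·16·1 = 32
  3*Y*Z ↦ 3·1·4·7 = 84
  3*Z**2 ↦ 3·1·1·49 = 147
Sum: F(1, 4, 7) = (-1) + (-4) + (32) + (84) + (147) = 258.
Reducing mod 11: 258 ≡ 5 (mod 11).
Since F(a, b, c) ≡ 5 ≠ 0 (mod 11), P does NOT lie on the curve.


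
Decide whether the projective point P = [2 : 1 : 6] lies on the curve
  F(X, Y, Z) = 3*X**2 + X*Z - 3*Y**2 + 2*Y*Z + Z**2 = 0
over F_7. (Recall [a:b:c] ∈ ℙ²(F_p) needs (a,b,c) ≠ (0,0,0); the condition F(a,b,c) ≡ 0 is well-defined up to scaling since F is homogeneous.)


F(2,1,6) ≡ 6 (mod 7); P is NOT on the curve.

Evaluate F(2, 1, 6) term-by-term (mod 7).
  3*X**2 ↦ 3·4·1·1 = 12
  X*Z ↦ 1·2·1·6 = 12
  -3*Y**2 ↦ -3·1·1·1 = -3
  2*Y*Z ↦ 2·1·1·6 = 12
  Z**2 ↦ 1·1·1·36 = 36
Sum: F(2, 1, 6) = (12) + (12) + (-3) + (12) + (36) = 69.
Reducing mod 7: 69 ≡ 6 (mod 7).
Since F(a, b, c) ≡ 6 ≠ 0 (mod 7), P does NOT lie on the curve.


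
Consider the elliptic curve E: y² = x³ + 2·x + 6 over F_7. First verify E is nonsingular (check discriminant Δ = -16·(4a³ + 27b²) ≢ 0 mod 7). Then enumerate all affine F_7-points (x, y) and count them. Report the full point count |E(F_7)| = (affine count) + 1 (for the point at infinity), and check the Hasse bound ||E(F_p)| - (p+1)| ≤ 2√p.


Affine points = {(1, 3), (1, 4), (2, 2), (2, 5), (3, 2), (3, 5), (4, 1), (4, 6), (5, 1), (5, 6)}; affine count = 10; |E(F_7)| = 11.

Discriminant check: Δ ∝ 4a³ + 27b² = 4·2³ + 27·6² = 4·8 + 27·36 ≡ 3 (mod 7). Nonzero ⇒ E is nonsingular.
For each x ∈ F_7, compute rhs = x³ + 2·x + 6 mod 7, then count y ∈ F_7 with y² ≡ rhs.
  x = 0: rhs = 6, matching y values: none (0 points).
  x = 1: rhs = 2, matching y values: 3, 4 (2 points).
  x = 2: rhs = 4, matching y values: 2, 5 (2 points).
  x = 3: rhs = 4, matching y values: 2, 5 (2 points).
  x = 4: rhs = 1, matching y values: 1, 6 (2 points).
  x = 5: rhs = 1, matching y values: 1, 6 (2 points).
  x = 6: rhs = 3, matching y values: none (0 points).
Total affine count: 10.
Full point count |E(F_7)| = 10 + 1 = 11.
Hasse bound: |11 − (7+1)| = |3| = 3 ≤ 2√7 ≈ 5.2915 ✓.


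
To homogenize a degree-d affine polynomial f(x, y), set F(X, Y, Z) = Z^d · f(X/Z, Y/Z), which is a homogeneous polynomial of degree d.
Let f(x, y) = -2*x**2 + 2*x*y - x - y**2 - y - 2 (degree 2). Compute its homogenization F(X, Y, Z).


F(X, Y, Z) = -2*X**2 + 2*X*Y - X*Z - Y**2 - Y*Z - 2*Z**2

deg(f) = 2.
Substitute x = X/Z, y = Y/Z into f, then multiply by Z^2.
  monomial -2·x^2·y^0 ↦ -2·X^2·Y^0·Z^0.
  monomial 2·x^1·y^1 ↦ 2·X^1·Y^1·Z^0.
  monomial -1·x^1·y^0 ↦ -1·X^1·Y^0·Z^1.
  monomial -1·x^0·y^2 ↦ -1·X^0·Y^2·Z^0.
  monomial -1·x^0·y^1 ↦ -1·X^0·Y^1·Z^1.
  monomial -2·x^0·y^0 ↦ -2·X^0·Y^0·Z^2.
Collecting: F(X, Y, Z) = -2*X**2 + 2*X*Y - X*Z - Y**2 - Y*Z - 2*Z**2.


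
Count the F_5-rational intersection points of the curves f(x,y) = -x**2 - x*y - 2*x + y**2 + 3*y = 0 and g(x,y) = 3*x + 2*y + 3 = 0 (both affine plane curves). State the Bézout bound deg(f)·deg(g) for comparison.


Common zeros: {(1, 2)}; count = 1; Bézout bound = 2.

deg(f) = 2, deg(g) = 1, so Bézout bound = 2.
Scan x ∈ F_5. For each x, list the y ∈ F_5 with f(x, y) ≡ 0 and those with g(x, y) ≡ 0 (mod 5); the common zeros in that column are the intersection.
  x = 0: f ≡ 0 at y ∈ {0, 2}; g ≡ 0 at y ∈ {1}; common: ∅.
  x = 1: f ≡ 0 at y ∈ {1, 2}; g ≡ 0 at y ∈ {2}; common: {2}.
  x = 2: f ≡ 0 at y ∈ ∅; g ≡ 0 at y ∈ {3}; common: ∅.
  x = 3: f ≡ 0 at y ∈ {0}; g ≡ 0 at y ∈ {4}; common: ∅.
  x = 4: f ≡ 0 at y ∈ ∅; g ≡ 0 at y ∈ {0}; common: ∅.
Collecting: common zeros = {(1, 2)}, so the count is 1.
Comparison with the Bézout bound: 1 ≤ 2 = deg(f)·deg(g), as expected for curves with no common component (the affine F_5-count falls short of the bound because intersections may lie at infinity, over extension fields, or carry multiplicity).
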